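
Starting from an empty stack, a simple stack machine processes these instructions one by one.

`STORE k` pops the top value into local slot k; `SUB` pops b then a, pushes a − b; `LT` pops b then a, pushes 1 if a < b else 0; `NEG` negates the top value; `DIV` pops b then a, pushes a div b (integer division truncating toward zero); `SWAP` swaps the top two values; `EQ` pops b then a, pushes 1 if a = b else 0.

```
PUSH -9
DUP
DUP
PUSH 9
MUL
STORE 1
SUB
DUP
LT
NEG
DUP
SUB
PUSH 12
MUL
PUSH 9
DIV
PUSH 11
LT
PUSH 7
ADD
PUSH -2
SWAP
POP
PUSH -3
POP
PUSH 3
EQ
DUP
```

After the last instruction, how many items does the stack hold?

2

PUSH -9  -9
DUP      -9 -9
DUP      -9 -9 -9
PUSH 9   -9 -9 -9 9
MUL      -9 -9 -81
STORE 1  -9 -9
SUB      0
DUP      0 0
LT       0
NEG      0
DUP      0 0
SUB      0
PUSH 12  0 12
MUL      0
PUSH 9   0 9
DIV      0
PUSH 11  0 11
LT       1
PUSH 7   1 7
ADD      8
PUSH -2  8 -2
SWAP     -2 8
POP      -2
PUSH -3  -2 -3
POP      -2
PUSH 3   -2 3
EQ       0
DUP      0 0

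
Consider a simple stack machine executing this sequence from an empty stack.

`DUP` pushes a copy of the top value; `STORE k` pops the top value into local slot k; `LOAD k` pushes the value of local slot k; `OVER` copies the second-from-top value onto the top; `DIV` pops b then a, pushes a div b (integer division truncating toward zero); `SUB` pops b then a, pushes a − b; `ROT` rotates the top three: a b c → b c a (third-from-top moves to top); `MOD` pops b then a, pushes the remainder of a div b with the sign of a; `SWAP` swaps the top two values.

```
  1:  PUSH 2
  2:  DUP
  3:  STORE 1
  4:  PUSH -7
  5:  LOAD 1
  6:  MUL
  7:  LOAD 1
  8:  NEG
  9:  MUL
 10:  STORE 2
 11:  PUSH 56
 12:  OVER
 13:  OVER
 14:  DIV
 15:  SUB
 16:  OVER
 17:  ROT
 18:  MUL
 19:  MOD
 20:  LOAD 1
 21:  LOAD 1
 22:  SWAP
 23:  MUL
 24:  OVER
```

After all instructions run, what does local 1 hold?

PUSH 2  : 2
DUP     : 2 2
STORE 1 : 2
PUSH -7 : 2 -7
LOAD 1  : 2 -7 2
MUL     : 2 -14
LOAD 1  : 2 -14 2
NEG     : 2 -14 -2
MUL     : 2 28
STORE 2 : 2
PUSH 56 : 2 56
OVER    : 2 56 2
OVER    : 2 56 2 56
DIV     : 2 56 0
SUB     : 2 56
OVER    : 2 56 2
ROT     : 56 2 2
MUL     : 56 4
MOD     : 0
LOAD 1  : 0 2
LOAD 1  : 0 2 2
SWAP    : 0 2 2
MUL     : 0 4
OVER    : 0 4 0

2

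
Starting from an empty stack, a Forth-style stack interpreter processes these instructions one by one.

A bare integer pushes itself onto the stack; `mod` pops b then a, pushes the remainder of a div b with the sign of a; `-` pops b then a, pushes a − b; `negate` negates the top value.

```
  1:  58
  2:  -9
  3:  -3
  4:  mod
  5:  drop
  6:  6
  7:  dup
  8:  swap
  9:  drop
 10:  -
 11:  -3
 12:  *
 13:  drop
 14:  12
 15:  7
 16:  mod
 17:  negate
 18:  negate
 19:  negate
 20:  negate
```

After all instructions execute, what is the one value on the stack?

5

58      58
-9      58 -9
-3      58 -9 -3
mod     58 0
drop    58
6       58 6
dup     58 6 6
swap    58 6 6
drop    58 6
-       52
-3      52 -3
*       -156
drop    (empty)
12      12
7       12 7
mod     5
negate  -5
negate  5
negate  -5
negate  5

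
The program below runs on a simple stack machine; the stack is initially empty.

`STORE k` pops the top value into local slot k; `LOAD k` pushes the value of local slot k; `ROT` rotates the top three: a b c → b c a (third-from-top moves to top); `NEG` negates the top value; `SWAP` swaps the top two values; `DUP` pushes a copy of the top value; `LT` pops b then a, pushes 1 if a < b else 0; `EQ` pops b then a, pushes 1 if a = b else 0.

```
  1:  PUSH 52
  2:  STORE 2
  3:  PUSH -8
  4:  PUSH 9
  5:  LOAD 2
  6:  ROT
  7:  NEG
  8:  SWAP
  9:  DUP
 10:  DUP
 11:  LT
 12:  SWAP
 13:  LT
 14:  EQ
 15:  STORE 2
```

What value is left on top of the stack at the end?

PUSH 52  52
STORE 2  (empty)
PUSH -8  -8
PUSH 9   -8 9
LOAD 2   -8 9 52
ROT      9 52 -8
NEG      9 52 8
SWAP     9 8 52
DUP      9 8 52 52
DUP      9 8 52 52 52
LT       9 8 52 0
SWAP     9 8 0 52
LT       9 8 1
EQ       9 0
STORE 2  9

9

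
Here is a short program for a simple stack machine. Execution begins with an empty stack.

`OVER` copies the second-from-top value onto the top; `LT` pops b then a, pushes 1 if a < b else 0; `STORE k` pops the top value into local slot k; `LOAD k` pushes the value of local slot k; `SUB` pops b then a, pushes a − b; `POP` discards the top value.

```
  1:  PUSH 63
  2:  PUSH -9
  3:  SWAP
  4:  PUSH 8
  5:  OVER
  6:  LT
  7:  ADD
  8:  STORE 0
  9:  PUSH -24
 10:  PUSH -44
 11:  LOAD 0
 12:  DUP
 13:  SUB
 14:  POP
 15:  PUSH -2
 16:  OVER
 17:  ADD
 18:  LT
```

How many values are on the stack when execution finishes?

3

PUSH 63  -> 63
PUSH -9  -> 63 -9
SWAP     -> -9 63
PUSH 8   -> -9 63 8
OVER     -> -9 63 8 63
LT       -> -9 63 1
ADD      -> -9 64
STORE 0  -> -9
PUSH -24 -> -9 -24
PUSH -44 -> -9 -24 -44
LOAD 0   -> -9 -24 -44 64
DUP      -> -9 -24 -44 64 64
SUB      -> -9 -24 -44 0
POP      -> -9 -24 -44
PUSH -2  -> -9 -24 -44 -2
OVER     -> -9 -24 -44 -2 -44
ADD      -> -9 -24 -44 -46
LT       -> -9 -24 0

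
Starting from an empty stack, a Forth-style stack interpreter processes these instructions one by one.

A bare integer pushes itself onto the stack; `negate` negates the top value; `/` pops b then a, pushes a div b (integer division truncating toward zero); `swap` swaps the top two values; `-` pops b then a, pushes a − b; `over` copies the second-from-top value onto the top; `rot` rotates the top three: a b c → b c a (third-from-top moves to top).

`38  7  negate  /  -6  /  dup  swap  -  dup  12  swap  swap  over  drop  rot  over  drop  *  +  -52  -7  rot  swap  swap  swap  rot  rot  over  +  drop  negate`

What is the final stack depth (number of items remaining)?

38     → 38
7      → 38 7
negate → 38 -7
/      → -5
-6     → -5 -6
/      → 0
dup    → 0 0
swap   → 0 0
-      → 0
dup    → 0 0
12     → 0 0 12
swap   → 0 12 0
swap   → 0 0 12
over   → 0 0 12 0
drop   → 0 0 12
rot    → 0 12 0
over   → 0 12 0 12
drop   → 0 12 0
*      → 0 0
+      → 0
-52    → 0 -52
-7     → 0 -52 -7
rot    → -52 -7 0
swap   → -52 0 -7
swap   → -52 -7 0
swap   → -52 0 -7
rot    → 0 -7 -52
rot    → -7 -52 0
over   → -7 -52 0 -52
+      → -7 -52 -52
drop   → -7 -52
negate → -7 52

2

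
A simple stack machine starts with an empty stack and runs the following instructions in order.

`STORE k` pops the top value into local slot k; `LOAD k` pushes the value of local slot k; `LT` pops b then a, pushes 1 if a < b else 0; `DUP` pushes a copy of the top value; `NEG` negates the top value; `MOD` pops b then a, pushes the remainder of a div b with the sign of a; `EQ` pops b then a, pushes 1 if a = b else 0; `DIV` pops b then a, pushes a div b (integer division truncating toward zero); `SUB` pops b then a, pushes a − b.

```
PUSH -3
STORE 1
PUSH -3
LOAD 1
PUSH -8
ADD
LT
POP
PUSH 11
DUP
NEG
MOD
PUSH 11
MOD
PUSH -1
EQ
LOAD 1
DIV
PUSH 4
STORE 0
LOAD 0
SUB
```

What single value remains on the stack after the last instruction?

-4

PUSH -3  [-3]
STORE 1  []
PUSH -3  [-3]
LOAD 1   [-3, -3]
PUSH -8  [-3, -3, -8]
ADD      [-3, -11]
LT       [0]
POP      []
PUSH 11  [11]
DUP      [11, 11]
NEG      [11, -11]
MOD      [0]
PUSH 11  [0, 11]
MOD      [0]
PUSH -1  [0, -1]
EQ       [0]
LOAD 1   [0, -3]
DIV      [0]
PUSH 4   [0, 4]
STORE 0  [0]
LOAD 0   [0, 4]
SUB      [-4]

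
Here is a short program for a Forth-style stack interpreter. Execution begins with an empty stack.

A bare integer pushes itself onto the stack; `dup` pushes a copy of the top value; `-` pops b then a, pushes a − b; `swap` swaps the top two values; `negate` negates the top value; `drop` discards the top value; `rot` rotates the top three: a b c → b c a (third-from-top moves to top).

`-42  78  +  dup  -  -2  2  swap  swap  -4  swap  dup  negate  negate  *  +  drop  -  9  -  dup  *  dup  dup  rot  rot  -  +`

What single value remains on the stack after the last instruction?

49

-42     [-42]
78      [-42, 78]
+       [36]
dup     [36, 36]
-       [0]
-2      [0, -2]
2       [0, -2, 2]
swap    [0, 2, -2]
swap    [0, -2, 2]
-4      [0, -2, 2, -4]
swap    [0, -2, -4, 2]
dup     [0, -2, -4, 2, 2]
negate  [0, -2, -4, 2, -2]
negate  [0, -2, -4, 2, 2]
*       [0, -2, -4, 4]
+       [0, -2, 0]
drop    [0, -2]
-       [2]
9       [2, 9]
-       [-7]
dup     [-7, -7]
*       [49]
dup     [49, 49]
dup     [49, 49, 49]
rot     [49, 49, 49]
rot     [49, 49, 49]
-       [49, 0]
+       [49]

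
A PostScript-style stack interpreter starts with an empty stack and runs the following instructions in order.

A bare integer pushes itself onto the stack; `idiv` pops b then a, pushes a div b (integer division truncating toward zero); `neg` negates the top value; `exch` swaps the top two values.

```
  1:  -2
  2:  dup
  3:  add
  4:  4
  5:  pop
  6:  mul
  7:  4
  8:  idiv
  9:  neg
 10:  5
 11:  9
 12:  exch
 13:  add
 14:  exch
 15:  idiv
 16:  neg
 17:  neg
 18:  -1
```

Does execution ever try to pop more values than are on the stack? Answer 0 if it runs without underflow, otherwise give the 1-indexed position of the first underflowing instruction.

6

-2  : -2
dup : -2 -2
add : -4
4   : -4 4
pop : -4
mul  — needs 2 operands, stack has 1 → underflow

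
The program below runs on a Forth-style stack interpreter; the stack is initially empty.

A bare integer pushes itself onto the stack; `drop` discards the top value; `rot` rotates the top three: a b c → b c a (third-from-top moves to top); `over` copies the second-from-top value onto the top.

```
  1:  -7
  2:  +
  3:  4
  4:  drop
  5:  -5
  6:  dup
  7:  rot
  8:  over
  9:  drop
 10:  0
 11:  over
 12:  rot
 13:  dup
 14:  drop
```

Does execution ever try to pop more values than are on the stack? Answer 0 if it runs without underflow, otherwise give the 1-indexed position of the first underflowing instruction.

-7  [-7]
+  — needs 2 operands, stack has 1 → underflow

2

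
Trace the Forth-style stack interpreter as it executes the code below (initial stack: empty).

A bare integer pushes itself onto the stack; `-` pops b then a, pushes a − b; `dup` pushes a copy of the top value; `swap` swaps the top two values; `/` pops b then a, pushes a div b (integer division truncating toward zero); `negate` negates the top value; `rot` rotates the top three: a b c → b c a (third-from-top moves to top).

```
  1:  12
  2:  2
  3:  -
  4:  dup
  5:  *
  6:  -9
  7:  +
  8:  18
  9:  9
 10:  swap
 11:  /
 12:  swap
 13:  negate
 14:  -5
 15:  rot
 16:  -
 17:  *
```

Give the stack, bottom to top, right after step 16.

12     -> 12
2      -> 12 2
-      -> 10
dup    -> 10 10
*      -> 100
-9     -> 100 -9
+      -> 91
18     -> 91 18
9      -> 91 18 9
swap   -> 91 9 18
/      -> 91 0
swap   -> 0 91
negate -> 0 -91
-5     -> 0 -91 -5
rot    -> -91 -5 0
-      -> -91 -5

[-91, -5]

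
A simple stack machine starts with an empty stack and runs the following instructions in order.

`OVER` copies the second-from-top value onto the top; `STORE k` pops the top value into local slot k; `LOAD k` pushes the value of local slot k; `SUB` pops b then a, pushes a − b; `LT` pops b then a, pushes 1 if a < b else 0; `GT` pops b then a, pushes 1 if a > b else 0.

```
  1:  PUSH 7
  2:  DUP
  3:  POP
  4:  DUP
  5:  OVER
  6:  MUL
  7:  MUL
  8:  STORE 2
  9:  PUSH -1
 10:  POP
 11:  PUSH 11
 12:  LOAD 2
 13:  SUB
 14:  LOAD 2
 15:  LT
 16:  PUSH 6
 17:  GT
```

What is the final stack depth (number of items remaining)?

1

PUSH 7  : [7]
DUP     : [7, 7]
POP     : [7]
DUP     : [7, 7]
OVER    : [7, 7, 7]
MUL     : [7, 49]
MUL     : [343]
STORE 2 : []
PUSH -1 : [-1]
POP     : []
PUSH 11 : [11]
LOAD 2  : [11, 343]
SUB     : [-332]
LOAD 2  : [-332, 343]
LT      : [1]
PUSH 6  : [1, 6]
GT      : [0]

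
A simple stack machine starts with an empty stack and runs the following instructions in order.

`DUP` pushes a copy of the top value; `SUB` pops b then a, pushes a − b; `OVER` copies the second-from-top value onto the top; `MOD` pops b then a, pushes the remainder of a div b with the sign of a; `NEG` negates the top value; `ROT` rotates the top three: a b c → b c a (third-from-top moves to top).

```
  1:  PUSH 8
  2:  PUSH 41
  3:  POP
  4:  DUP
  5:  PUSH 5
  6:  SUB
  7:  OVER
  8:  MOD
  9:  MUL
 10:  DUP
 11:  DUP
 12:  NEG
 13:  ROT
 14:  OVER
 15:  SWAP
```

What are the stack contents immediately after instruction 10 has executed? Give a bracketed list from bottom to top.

PUSH 8  → 8
PUSH 41 → 8 41
POP     → 8
DUP     → 8 8
PUSH 5  → 8 8 5
SUB     → 8 3
OVER    → 8 3 8
MOD     → 8 3
MUL     → 24
DUP     → 24 24

[24, 24]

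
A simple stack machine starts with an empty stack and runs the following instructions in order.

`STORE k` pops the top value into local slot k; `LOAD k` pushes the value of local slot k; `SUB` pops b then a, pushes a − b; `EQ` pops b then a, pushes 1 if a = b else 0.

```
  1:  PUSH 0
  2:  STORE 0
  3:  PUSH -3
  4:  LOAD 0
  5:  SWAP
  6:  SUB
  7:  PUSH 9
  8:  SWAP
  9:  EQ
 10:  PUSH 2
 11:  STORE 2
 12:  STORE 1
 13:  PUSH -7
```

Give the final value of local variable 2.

PUSH 0  → 0
STORE 0 → (empty)
PUSH -3 → -3
LOAD 0  → -3 0
SWAP    → 0 -3
SUB     → 3
PUSH 9  → 3 9
SWAP    → 9 3
EQ      → 0
PUSH 2  → 0 2
STORE 2 → 0
STORE 1 → (empty)
PUSH -7 → -7

2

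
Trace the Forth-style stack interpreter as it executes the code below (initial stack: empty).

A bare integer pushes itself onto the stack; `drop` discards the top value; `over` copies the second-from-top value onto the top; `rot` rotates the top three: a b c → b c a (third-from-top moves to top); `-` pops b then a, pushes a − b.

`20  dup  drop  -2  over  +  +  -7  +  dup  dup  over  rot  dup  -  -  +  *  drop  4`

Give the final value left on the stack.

20   → [20]
dup  → [20, 20]
drop → [20]
-2   → [20, -2]
over → [20, -2, 20]
+    → [20, 18]
+    → [38]
-7   → [38, -7]
+    → [31]
dup  → [31, 31]
dup  → [31, 31, 31]
over → [31, 31, 31, 31]
rot  → [31, 31, 31, 31]
dup  → [31, 31, 31, 31, 31]
-    → [31, 31, 31, 0]
-    → [31, 31, 31]
+    → [31, 62]
*    → [1922]
drop → []
4    → [4]

4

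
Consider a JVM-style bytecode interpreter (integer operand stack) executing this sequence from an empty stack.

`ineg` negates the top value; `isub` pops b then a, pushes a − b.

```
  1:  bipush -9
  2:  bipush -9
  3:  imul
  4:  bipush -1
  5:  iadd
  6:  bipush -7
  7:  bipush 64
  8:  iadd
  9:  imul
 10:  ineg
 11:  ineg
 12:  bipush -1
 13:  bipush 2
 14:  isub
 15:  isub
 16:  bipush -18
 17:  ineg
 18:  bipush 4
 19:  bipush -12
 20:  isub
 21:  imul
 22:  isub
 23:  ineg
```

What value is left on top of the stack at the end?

bipush -9  : [-9]
bipush -9  : [-9, -9]
imul       : [81]
bipush -1  : [81, -1]
iadd       : [80]
bipush -7  : [80, -7]
bipush 64  : [80, -7, 64]
iadd       : [80, 57]
imul       : [4560]
ineg       : [-4560]
ineg       : [4560]
bipush -1  : [4560, -1]
bipush 2   : [4560, -1, 2]
isub       : [4560, -3]
isub       : [4563]
bipush -18 : [4563, -18]
ineg       : [4563, 18]
bipush 4   : [4563, 18, 4]
bipush -12 : [4563, 18, 4, -12]
isub       : [4563, 18, 16]
imul       : [4563, 288]
isub       : [4275]
ineg       : [-4275]

-4275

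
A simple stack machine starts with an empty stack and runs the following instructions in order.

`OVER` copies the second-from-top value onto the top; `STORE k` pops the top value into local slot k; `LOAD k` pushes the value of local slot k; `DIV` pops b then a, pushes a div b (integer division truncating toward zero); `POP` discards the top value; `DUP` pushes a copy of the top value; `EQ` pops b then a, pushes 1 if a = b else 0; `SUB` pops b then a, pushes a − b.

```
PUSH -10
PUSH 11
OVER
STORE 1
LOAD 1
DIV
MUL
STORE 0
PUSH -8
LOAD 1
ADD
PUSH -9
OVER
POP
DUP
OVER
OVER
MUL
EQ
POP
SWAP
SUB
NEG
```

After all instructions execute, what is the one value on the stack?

-9

PUSH -10 : [-10]
PUSH 11  : [-10, 11]
OVER     : [-10, 11, -10]
STORE 1  : [-10, 11]
LOAD 1   : [-10, 11, -10]
DIV      : [-10, -1]
MUL      : [10]
STORE 0  : []
PUSH -8  : [-8]
LOAD 1   : [-8, -10]
ADD      : [-18]
PUSH -9  : [-18, -9]
OVER     : [-18, -9, -18]
POP      : [-18, -9]
DUP      : [-18, -9, -9]
OVER     : [-18, -9, -9, -9]
OVER     : [-18, -9, -9, -9, -9]
MUL      : [-18, -9, -9, 81]
EQ       : [-18, -9, 0]
POP      : [-18, -9]
SWAP     : [-9, -18]
SUB      : [9]
NEG      : [-9]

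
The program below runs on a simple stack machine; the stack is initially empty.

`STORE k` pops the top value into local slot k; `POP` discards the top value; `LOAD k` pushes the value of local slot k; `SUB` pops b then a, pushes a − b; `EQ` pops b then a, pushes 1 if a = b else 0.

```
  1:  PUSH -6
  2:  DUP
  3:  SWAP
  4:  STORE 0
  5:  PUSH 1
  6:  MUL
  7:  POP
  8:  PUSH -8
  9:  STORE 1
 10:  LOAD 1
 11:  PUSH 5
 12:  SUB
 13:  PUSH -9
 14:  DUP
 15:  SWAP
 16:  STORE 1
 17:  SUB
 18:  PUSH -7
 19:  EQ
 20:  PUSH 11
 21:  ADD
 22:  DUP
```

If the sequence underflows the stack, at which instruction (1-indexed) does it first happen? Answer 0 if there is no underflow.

0

PUSH -6 → -6
DUP     → -6 -6
SWAP    → -6 -6
STORE 0 → -6
PUSH 1  → -6 1
MUL     → -6
POP     → (empty)
PUSH -8 → -8
STORE 1 → (empty)
LOAD 1  → -8
PUSH 5  → -8 5
SUB     → -13
PUSH -9 → -13 -9
DUP     → -13 -9 -9
SWAP    → -13 -9 -9
STORE 1 → -13 -9
SUB     → -4
PUSH -7 → -4 -7
EQ      → 0
PUSH 11 → 0 11
ADD     → 11
DUP     → 11 11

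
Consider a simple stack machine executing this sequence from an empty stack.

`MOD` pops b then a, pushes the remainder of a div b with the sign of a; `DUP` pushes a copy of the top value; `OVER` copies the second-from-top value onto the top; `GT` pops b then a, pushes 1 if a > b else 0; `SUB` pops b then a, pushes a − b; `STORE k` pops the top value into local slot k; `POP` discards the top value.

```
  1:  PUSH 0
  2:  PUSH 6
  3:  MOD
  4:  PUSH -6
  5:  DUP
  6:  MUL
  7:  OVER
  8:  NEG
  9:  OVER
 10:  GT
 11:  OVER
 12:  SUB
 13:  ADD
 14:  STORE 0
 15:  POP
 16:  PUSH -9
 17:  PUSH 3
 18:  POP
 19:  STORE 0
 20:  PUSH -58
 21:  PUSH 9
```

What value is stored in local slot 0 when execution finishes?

PUSH 0   → [0]
PUSH 6   → [0, 6]
MOD      → [0]
PUSH -6  → [0, -6]
DUP      → [0, -6, -6]
MUL      → [0, 36]
OVER     → [0, 36, 0]
NEG      → [0, 36, 0]
OVER     → [0, 36, 0, 36]
GT       → [0, 36, 0]
OVER     → [0, 36, 0, 36]
SUB      → [0, 36, -36]
ADD      → [0, 0]
STORE 0  → [0]
POP      → []
PUSH -9  → [-9]
PUSH 3   → [-9, 3]
POP      → [-9]
STORE 0  → []
PUSH -58 → [-58]
PUSH 9   → [-58, 9]

-9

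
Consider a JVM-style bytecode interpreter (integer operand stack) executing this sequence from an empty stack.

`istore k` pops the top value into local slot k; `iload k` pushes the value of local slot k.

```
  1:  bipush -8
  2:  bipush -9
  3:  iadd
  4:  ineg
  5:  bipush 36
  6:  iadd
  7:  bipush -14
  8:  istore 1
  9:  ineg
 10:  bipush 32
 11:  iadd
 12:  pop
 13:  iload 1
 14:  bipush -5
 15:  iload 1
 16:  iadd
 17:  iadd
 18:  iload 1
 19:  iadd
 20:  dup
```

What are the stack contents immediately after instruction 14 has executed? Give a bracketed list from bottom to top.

[-14, -5]

bipush -8   -8
bipush -9   -8 -9
iadd        -17
ineg        17
bipush 36   17 36
iadd        53
bipush -14  53 -14
istore 1    53
ineg        -53
bipush 32   -53 32
iadd        -21
pop         (empty)
iload 1     -14
bipush -5   -14 -5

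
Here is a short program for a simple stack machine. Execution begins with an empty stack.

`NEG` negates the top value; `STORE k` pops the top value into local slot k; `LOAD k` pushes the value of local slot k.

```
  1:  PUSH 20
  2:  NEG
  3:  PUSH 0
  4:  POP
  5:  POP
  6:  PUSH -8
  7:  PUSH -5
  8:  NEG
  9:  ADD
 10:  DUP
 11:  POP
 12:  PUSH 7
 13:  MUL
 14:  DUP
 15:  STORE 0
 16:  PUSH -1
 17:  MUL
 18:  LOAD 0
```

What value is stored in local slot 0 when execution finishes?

-21

PUSH 20 -> 20
NEG     -> -20
PUSH 0  -> -20 0
POP     -> -20
POP     -> (empty)
PUSH -8 -> -8
PUSH -5 -> -8 -5
NEG     -> -8 5
ADD     -> -3
DUP     -> -3 -3
POP     -> -3
PUSH 7  -> -3 7
MUL     -> -21
DUP     -> -21 -21
STORE 0 -> -21
PUSH -1 -> -21 -1
MUL     -> 21
LOAD 0  -> 21 -21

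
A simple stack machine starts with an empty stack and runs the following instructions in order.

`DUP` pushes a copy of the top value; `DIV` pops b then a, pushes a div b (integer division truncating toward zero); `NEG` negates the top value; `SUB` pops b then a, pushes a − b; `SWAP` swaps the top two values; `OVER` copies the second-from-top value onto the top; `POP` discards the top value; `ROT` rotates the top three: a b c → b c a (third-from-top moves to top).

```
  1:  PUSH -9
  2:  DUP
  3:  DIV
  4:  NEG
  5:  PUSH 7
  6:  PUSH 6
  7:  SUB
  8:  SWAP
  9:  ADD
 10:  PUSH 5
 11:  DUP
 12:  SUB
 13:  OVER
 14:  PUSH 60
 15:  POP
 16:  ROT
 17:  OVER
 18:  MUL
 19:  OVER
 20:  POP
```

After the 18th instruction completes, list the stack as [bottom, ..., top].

PUSH -9 : [-9]
DUP     : [-9, -9]
DIV     : [1]
NEG     : [-1]
PUSH 7  : [-1, 7]
PUSH 6  : [-1, 7, 6]
SUB     : [-1, 1]
SWAP    : [1, -1]
ADD     : [0]
PUSH 5  : [0, 5]
DUP     : [0, 5, 5]
SUB     : [0, 0]
OVER    : [0, 0, 0]
PUSH 60 : [0, 0, 0, 60]
POP     : [0, 0, 0]
ROT     : [0, 0, 0]
OVER    : [0, 0, 0, 0]
MUL     : [0, 0, 0]

[0, 0, 0]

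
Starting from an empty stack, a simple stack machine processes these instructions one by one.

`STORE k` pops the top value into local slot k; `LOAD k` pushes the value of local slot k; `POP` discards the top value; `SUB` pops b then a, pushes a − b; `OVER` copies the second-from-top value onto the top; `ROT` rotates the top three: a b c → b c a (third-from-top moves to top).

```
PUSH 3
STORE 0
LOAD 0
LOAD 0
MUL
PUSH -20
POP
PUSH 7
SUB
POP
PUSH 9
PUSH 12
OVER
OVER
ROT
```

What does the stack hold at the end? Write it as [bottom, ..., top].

PUSH 3   -> 3
STORE 0  -> (empty)
LOAD 0   -> 3
LOAD 0   -> 3 3
MUL      -> 9
PUSH -20 -> 9 -20
POP      -> 9
PUSH 7   -> 9 7
SUB      -> 2
POP      -> (empty)
PUSH 9   -> 9
PUSH 12  -> 9 12
OVER     -> 9 12 9
OVER     -> 9 12 9 12
ROT      -> 9 9 12 12

[9, 9, 12, 12]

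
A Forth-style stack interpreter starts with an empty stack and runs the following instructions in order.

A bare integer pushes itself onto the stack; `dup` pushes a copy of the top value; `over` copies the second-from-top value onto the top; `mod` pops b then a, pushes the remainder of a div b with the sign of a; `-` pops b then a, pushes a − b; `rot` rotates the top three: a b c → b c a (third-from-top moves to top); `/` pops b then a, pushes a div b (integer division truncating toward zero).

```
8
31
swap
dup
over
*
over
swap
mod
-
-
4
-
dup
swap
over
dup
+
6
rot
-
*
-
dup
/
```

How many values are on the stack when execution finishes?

8    : [8]
31   : [8, 31]
swap : [31, 8]
dup  : [31, 8, 8]
over : [31, 8, 8, 8]
*    : [31, 8, 64]
over : [31, 8, 64, 8]
swap : [31, 8, 8, 64]
mod  : [31, 8, 8]
-    : [31, 0]
-    : [31]
4    : [31, 4]
-    : [27]
dup  : [27, 27]
swap : [27, 27]
over : [27, 27, 27]
dup  : [27, 27, 27, 27]
+    : [27, 27, 54]
6    : [27, 27, 54, 6]
rot  : [27, 54, 6, 27]
-    : [27, 54, -21]
*    : [27, -1134]
-    : [1161]
dup  : [1161, 1161]
/    : [1]

1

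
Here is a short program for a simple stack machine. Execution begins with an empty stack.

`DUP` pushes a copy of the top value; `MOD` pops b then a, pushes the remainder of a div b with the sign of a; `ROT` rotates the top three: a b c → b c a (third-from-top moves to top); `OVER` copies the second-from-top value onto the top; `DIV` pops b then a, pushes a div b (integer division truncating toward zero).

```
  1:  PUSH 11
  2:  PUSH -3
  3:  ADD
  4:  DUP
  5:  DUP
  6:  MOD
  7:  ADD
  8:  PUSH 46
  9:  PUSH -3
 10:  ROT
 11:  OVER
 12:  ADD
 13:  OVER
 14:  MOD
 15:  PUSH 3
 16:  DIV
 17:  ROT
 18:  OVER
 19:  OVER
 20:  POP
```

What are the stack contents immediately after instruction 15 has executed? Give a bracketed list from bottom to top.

PUSH 11 : 11
PUSH -3 : 11 -3
ADD     : 8
DUP     : 8 8
DUP     : 8 8 8
MOD     : 8 0
ADD     : 8
PUSH 46 : 8 46
PUSH -3 : 8 46 -3
ROT     : 46 -3 8
OVER    : 46 -3 8 -3
ADD     : 46 -3 5
OVER    : 46 -3 5 -3
MOD     : 46 -3 2
PUSH 3  : 46 -3 2 3

[46, -3, 2, 3]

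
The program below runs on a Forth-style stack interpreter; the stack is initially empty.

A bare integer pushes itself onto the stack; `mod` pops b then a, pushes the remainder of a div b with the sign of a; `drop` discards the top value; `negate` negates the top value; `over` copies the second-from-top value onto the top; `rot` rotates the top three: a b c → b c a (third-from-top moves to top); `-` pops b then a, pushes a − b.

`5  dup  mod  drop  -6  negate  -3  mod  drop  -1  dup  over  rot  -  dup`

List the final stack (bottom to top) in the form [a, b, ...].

[-1, 0, 0]

5      -> [5]
dup    -> [5, 5]
mod    -> [0]
drop   -> []
-6     -> [-6]
negate -> [6]
-3     -> [6, -3]
mod    -> [0]
drop   -> []
-1     -> [-1]
dup    -> [-1, -1]
over   -> [-1, -1, -1]
rot    -> [-1, -1, -1]
-      -> [-1, 0]
dup    -> [-1, 0, 0]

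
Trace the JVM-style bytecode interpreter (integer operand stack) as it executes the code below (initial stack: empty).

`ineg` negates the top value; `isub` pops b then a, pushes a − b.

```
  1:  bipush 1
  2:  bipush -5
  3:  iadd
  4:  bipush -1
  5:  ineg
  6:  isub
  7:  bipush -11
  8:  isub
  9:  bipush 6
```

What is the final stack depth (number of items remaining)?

2

bipush 1   → 1
bipush -5  → 1 -5
iadd       → -4
bipush -1  → -4 -1
ineg       → -4 1
isub       → -5
bipush -11 → -5 -11
isub       → 6
bipush 6   → 6 6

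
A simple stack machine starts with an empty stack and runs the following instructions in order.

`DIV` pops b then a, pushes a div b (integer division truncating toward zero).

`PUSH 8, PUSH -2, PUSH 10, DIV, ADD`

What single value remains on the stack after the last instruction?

PUSH 8  -> 8
PUSH -2 -> 8 -2
PUSH 10 -> 8 -2 10
DIV     -> 8 0
ADD     -> 8

8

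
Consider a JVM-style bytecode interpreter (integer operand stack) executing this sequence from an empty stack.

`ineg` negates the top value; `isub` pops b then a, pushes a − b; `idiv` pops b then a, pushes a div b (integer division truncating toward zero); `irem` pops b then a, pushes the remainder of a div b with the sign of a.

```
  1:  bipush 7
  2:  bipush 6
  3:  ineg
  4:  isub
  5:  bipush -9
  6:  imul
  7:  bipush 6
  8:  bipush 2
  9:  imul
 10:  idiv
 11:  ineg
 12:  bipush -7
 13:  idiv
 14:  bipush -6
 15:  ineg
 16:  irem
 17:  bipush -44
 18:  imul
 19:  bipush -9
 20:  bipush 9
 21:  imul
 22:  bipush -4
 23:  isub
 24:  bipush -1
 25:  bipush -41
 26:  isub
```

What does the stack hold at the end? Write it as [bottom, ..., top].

[44, -77, 40]

bipush 7    [7]
bipush 6    [7, 6]
ineg        [7, -6]
isub        [13]
bipush -9   [13, -9]
imul        [-117]
bipush 6    [-117, 6]
bipush 2    [-117, 6, 2]
imul        [-117, 12]
idiv        [-9]
ineg        [9]
bipush -7   [9, -7]
idiv        [-1]
bipush -6   [-1, -6]
ineg        [-1, 6]
irem        [-1]
bipush -44  [-1, -44]
imul        [44]
bipush -9   [44, -9]
bipush 9    [44, -9, 9]
imul        [44, -81]
bipush -4   [44, -81, -4]
isub        [44, -77]
bipush -1   [44, -77, -1]
bipush -41  [44, -77, -1, -41]
isub        [44, -77, 40]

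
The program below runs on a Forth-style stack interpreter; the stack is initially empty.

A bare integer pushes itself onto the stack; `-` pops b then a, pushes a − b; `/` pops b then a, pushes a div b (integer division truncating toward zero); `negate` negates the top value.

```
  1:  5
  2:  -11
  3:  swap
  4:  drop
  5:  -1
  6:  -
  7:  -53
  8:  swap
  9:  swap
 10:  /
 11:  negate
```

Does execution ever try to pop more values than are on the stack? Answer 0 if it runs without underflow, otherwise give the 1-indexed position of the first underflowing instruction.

5      -> 5
-11    -> 5 -11
swap   -> -11 5
drop   -> -11
-1     -> -11 -1
-      -> -10
-53    -> -10 -53
swap   -> -53 -10
swap   -> -10 -53
/      -> 0
negate -> 0

0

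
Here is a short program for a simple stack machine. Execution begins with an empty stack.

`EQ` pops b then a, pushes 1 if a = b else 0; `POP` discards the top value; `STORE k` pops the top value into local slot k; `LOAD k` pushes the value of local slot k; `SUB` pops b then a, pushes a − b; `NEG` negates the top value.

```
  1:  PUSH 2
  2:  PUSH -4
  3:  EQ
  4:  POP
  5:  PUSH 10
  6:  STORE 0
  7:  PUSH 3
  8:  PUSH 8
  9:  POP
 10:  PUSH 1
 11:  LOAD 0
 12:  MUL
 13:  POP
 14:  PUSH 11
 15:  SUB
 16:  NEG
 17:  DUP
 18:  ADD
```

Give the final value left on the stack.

16

PUSH 2  -> 2
PUSH -4 -> 2 -4
EQ      -> 0
POP     -> (empty)
PUSH 10 -> 10
STORE 0 -> (empty)
PUSH 3  -> 3
PUSH 8  -> 3 8
POP     -> 3
PUSH 1  -> 3 1
LOAD 0  -> 3 1 10
MUL     -> 3 10
POP     -> 3
PUSH 11 -> 3 11
SUB     -> -8
NEG     -> 8
DUP     -> 8 8
ADD     -> 16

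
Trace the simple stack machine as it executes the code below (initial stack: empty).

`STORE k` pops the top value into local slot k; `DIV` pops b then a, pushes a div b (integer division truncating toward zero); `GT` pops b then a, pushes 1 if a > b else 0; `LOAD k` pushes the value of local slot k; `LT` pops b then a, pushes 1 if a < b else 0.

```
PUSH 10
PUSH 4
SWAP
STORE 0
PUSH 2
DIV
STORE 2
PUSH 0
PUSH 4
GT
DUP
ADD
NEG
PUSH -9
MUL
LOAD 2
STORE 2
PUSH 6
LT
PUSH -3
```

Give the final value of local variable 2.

PUSH 10 : [10]
PUSH 4  : [10, 4]
SWAP    : [4, 10]
STORE 0 : [4]
PUSH 2  : [4, 2]
DIV     : [2]
STORE 2 : []
PUSH 0  : [0]
PUSH 4  : [0, 4]
GT      : [0]
DUP     : [0, 0]
ADD     : [0]
NEG     : [0]
PUSH -9 : [0, -9]
MUL     : [0]
LOAD 2  : [0, 2]
STORE 2 : [0]
PUSH 6  : [0, 6]
LT      : [1]
PUSH -3 : [1, -3]

2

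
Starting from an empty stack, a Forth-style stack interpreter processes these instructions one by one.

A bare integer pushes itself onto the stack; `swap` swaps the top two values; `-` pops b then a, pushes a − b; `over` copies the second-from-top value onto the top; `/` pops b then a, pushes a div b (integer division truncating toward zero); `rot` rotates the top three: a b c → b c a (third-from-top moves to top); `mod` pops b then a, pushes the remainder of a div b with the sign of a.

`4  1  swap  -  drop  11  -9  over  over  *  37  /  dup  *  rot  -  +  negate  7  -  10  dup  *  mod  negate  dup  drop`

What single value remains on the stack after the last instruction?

4      → [4]
1      → [4, 1]
swap   → [1, 4]
-      → [-3]
drop   → []
11     → [11]
-9     → [11, -9]
over   → [11, -9, 11]
over   → [11, -9, 11, -9]
*      → [11, -9, -99]
37     → [11, -9, -99, 37]
/      → [11, -9, -2]
dup    → [11, -9, -2, -2]
*      → [11, -9, 4]
rot    → [-9, 4, 11]
-      → [-9, -7]
+      → [-16]
negate → [16]
7      → [16, 7]
-      → [9]
10     → [9, 10]
dup    → [9, 10, 10]
*      → [9, 100]
mod    → [9]
negate → [-9]
dup    → [-9, -9]
drop   → [-9]

-9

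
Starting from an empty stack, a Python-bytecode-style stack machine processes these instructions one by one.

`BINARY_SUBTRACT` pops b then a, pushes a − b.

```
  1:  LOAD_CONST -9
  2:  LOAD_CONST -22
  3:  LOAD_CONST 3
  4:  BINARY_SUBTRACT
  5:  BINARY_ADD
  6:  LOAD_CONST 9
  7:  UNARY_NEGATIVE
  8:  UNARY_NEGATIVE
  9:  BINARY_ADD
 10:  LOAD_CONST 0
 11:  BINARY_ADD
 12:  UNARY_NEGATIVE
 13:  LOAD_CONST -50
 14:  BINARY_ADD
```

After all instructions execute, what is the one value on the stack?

-25

LOAD_CONST -9   -> -9
LOAD_CONST -22  -> -9 -22
LOAD_CONST 3    -> -9 -22 3
BINARY_SUBTRACT -> -9 -25
BINARY_ADD      -> -34
LOAD_CONST 9    -> -34 9
UNARY_NEGATIVE  -> -34 -9
UNARY_NEGATIVE  -> -34 9
BINARY_ADD      -> -25
LOAD_CONST 0    -> -25 0
BINARY_ADD      -> -25
UNARY_NEGATIVE  -> 25
LOAD_CONST -50  -> 25 -50
BINARY_ADD      -> -25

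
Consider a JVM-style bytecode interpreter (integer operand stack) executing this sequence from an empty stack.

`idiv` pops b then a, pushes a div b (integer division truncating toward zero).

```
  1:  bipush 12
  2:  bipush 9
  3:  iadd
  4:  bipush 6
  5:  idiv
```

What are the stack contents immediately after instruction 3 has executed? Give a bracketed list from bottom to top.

bipush 12 → [12]
bipush 9  → [12, 9]
iadd      → [21]

[21]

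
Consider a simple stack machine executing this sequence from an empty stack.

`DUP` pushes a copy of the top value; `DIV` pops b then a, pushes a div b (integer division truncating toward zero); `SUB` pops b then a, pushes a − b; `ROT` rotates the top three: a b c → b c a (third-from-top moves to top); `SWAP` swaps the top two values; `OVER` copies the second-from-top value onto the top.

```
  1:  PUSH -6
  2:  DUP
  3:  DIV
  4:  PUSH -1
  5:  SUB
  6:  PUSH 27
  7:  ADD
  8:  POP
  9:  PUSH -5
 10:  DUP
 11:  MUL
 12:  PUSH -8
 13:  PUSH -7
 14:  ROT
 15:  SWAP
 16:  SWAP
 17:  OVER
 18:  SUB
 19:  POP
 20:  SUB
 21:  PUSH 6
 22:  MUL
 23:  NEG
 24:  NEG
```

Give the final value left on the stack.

PUSH -6 : -6
DUP     : -6 -6
DIV     : 1
PUSH -1 : 1 -1
SUB     : 2
PUSH 27 : 2 27
ADD     : 29
POP     : (empty)
PUSH -5 : -5
DUP     : -5 -5
MUL     : 25
PUSH -8 : 25 -8
PUSH -7 : 25 -8 -7
ROT     : -8 -7 25
SWAP    : -8 25 -7
SWAP    : -8 -7 25
OVER    : -8 -7 25 -7
SUB     : -8 -7 32
POP     : -8 -7
SUB     : -1
PUSH 6  : -1 6
MUL     : -6
NEG     : 6
NEG     : -6

-6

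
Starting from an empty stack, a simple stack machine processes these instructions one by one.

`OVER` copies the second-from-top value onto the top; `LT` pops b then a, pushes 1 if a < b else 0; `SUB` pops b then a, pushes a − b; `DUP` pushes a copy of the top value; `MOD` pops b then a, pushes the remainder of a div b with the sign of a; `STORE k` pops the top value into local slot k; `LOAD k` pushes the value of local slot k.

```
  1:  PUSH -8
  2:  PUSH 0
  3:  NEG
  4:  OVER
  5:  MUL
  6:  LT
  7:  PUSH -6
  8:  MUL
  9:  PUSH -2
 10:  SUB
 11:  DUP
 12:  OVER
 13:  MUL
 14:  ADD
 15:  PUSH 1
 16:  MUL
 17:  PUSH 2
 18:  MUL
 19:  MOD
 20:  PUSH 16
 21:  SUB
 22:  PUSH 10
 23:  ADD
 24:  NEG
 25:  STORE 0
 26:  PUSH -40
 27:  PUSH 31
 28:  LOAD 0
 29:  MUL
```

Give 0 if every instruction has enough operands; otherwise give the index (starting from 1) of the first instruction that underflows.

PUSH -8  [-8]
PUSH 0   [-8, 0]
NEG      [-8, 0]
OVER     [-8, 0, -8]
MUL      [-8, 0]
LT       [1]
PUSH -6  [1, -6]
MUL      [-6]
PUSH -2  [-6, -2]
SUB      [-4]
DUP      [-4, -4]
OVER     [-4, -4, -4]
MUL      [-4, 16]
ADD      [12]
PUSH 1   [12, 1]
MUL      [12]
PUSH 2   [12, 2]
MUL      [24]
MOD  — needs 2 operands, stack has 1 → underflow

19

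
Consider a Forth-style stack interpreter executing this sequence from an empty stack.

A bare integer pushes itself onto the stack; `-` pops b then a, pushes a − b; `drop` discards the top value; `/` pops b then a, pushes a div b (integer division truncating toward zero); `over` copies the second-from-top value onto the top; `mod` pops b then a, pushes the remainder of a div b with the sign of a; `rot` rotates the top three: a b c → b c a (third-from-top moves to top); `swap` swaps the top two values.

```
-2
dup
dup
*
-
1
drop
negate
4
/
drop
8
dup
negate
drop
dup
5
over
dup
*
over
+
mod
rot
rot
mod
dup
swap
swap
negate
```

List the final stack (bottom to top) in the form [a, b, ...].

[5, 0, 0]

-2      [-2]
dup     [-2, -2]
dup     [-2, -2, -2]
*       [-2, 4]
-       [-6]
1       [-6, 1]
drop    [-6]
negate  [6]
4       [6, 4]
/       [1]
drop    []
8       [8]
dup     [8, 8]
negate  [8, -8]
drop    [8]
dup     [8, 8]
5       [8, 8, 5]
over    [8, 8, 5, 8]
dup     [8, 8, 5, 8, 8]
*       [8, 8, 5, 64]
over    [8, 8, 5, 64, 5]
+       [8, 8, 5, 69]
mod     [8, 8, 5]
rot     [8, 5, 8]
rot     [5, 8, 8]
mod     [5, 0]
dup     [5, 0, 0]
swap    [5, 0, 0]
swap    [5, 0, 0]
negate  [5, 0, 0]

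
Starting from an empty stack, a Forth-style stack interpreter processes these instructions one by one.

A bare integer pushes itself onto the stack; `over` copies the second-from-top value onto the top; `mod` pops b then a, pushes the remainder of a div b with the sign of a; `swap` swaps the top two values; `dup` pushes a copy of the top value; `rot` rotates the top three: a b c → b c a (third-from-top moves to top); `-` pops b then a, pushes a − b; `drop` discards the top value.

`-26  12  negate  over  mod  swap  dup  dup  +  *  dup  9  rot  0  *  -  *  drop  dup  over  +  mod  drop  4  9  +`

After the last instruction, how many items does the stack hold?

-26    → -26
12     → -26 12
negate → -26 -12
over   → -26 -12 -26
mod    → -26 -12
swap   → -12 -26
dup    → -12 -26 -26
dup    → -12 -26 -26 -26
+      → -12 -26 -52
*      → -12 1352
dup    → -12 1352 1352
9      → -12 1352 1352 9
rot    → -12 1352 9 1352
0      → -12 1352 9 1352 0
*      → -12 1352 9 0
-      → -12 1352 9
*      → -12 12168
drop   → -12
dup    → -12 -12
over   → -12 -12 -12
+      → -12 -24
mod    → -12
drop   → (empty)
4      → 4
9      → 4 9
+      → 13

1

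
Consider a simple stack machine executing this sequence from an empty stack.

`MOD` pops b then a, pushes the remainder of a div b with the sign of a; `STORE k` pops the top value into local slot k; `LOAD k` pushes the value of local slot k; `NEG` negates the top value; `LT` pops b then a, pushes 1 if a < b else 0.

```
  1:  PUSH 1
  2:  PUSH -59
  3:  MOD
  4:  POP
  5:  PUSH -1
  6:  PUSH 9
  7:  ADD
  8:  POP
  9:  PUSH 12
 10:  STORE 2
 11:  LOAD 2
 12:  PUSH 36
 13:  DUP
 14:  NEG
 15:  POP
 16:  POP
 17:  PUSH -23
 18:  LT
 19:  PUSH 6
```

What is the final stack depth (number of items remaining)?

2

PUSH 1   : 1
PUSH -59 : 1 -59
MOD      : 1
POP      : (empty)
PUSH -1  : -1
PUSH 9   : -1 9
ADD      : 8
POP      : (empty)
PUSH 12  : 12
STORE 2  : (empty)
LOAD 2   : 12
PUSH 36  : 12 36
DUP      : 12 36 36
NEG      : 12 36 -36
POP      : 12 36
POP      : 12
PUSH -23 : 12 -23
LT       : 0
PUSH 6   : 0 6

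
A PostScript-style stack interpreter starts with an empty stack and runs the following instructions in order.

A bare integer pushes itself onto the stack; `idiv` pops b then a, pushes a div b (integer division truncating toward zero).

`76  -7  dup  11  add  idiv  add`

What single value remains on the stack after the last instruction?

75

76   -> 76
-7   -> 76 -7
dup  -> 76 -7 -7
11   -> 76 -7 -7 11
add  -> 76 -7 4
idiv -> 76 -1
add  -> 75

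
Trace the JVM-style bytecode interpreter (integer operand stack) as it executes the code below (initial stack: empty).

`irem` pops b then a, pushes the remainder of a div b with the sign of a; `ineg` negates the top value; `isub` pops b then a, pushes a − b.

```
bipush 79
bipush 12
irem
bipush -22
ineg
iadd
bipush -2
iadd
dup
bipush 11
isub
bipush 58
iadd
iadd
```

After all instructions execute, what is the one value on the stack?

101

bipush 79   79
bipush 12   79 12
irem        7
bipush -22  7 -22
ineg        7 22
iadd        29
bipush -2   29 -2
iadd        27
dup         27 27
bipush 11   27 27 11
isub        27 16
bipush 58   27 16 58
iadd        27 74
iadd        101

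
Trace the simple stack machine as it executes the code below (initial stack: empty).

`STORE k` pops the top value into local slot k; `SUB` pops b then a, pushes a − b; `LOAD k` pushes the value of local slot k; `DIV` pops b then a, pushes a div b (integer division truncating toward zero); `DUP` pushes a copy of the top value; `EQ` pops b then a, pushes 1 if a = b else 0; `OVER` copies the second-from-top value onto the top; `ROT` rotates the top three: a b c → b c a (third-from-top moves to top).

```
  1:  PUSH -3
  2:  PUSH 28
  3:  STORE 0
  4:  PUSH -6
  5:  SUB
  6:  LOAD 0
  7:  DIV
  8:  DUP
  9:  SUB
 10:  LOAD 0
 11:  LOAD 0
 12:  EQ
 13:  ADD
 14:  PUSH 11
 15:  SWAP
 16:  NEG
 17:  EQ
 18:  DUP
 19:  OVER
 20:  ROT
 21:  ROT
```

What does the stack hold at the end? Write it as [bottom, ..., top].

PUSH -3  -3
PUSH 28  -3 28
STORE 0  -3
PUSH -6  -3 -6
SUB      3
LOAD 0   3 28
DIV      0
DUP      0 0
SUB      0
LOAD 0   0 28
LOAD 0   0 28 28
EQ       0 1
ADD      1
PUSH 11  1 11
SWAP     11 1
NEG      11 -1
EQ       0
DUP      0 0
OVER     0 0 0
ROT      0 0 0
ROT      0 0 0

[0, 0, 0]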